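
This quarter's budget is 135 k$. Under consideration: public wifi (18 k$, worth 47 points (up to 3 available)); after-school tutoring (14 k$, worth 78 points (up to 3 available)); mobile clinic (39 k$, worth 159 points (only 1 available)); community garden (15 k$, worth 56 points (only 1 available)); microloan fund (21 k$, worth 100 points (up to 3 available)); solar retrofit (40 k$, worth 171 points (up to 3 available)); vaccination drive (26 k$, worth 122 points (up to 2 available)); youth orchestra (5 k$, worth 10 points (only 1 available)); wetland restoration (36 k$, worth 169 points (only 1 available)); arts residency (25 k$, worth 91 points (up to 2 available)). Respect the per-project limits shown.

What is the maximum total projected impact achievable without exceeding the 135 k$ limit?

659

Filling by ratio: 3×after-school tutoring + 3×microloan fund + vaccination drive for 656, with 4 k$ left unused.
The 47 k$ tied up in microloan fund and vaccination drive is better spent on community garden + wetland restoration — total rises to 659 (135 k$).
No other feasible combination exceeds 659.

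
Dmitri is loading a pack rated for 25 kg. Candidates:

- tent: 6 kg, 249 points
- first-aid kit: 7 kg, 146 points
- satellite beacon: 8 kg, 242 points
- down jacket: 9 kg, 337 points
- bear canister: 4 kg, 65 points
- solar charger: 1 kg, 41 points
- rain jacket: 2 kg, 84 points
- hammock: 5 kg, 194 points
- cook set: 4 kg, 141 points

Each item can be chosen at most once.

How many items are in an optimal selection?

The maximum utility within 25 kg is 962.
For example tent + down jacket + solar charger + hammock + cook set achieves it, using 25 kg.
Every optimal selection uses 5 items.

5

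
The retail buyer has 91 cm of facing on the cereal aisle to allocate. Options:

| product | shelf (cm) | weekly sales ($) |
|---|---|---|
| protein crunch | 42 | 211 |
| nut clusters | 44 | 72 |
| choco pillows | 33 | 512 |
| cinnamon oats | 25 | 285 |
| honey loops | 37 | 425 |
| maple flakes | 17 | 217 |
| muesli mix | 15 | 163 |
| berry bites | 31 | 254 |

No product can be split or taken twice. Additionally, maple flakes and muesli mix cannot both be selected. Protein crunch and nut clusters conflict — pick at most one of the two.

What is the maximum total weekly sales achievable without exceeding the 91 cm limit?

Ranking by ratio (weekly sales/cm): choco pillows 15.52, maple flakes 12.76, honey loops 11.49.
Taking choco pillows + honey loops + maple flakes: 87 cm used, 1154 in weekly sales.
Next best is choco pillows + honey loops + muesli mix at 1100 (85 cm) — short by 54.

1154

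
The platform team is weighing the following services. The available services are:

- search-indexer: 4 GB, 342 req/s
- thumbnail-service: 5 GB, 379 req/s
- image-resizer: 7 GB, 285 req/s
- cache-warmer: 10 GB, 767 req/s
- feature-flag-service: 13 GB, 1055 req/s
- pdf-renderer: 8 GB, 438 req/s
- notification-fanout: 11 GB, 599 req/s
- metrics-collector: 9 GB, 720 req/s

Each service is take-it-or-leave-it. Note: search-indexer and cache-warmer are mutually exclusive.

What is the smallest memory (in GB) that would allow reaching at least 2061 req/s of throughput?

26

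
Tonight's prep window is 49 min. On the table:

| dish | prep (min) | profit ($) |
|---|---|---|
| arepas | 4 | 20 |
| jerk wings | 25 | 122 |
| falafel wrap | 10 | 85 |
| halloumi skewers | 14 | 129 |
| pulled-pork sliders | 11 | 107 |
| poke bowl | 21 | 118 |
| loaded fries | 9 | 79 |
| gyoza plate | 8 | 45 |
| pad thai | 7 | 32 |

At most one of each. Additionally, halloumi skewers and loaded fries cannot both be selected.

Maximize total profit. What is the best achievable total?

By profit per min: pulled-pork sliders 9.73, halloumi skewers 9.21, loaded fries 8.78 lead.
Arepas + falafel wrap + halloumi skewers + pulled-pork sliders + gyoza plate uses 47 of the 49 min and totals 386.
Every other selection either busts 49 min or breaks a pairing rule or fails to beat 386.

386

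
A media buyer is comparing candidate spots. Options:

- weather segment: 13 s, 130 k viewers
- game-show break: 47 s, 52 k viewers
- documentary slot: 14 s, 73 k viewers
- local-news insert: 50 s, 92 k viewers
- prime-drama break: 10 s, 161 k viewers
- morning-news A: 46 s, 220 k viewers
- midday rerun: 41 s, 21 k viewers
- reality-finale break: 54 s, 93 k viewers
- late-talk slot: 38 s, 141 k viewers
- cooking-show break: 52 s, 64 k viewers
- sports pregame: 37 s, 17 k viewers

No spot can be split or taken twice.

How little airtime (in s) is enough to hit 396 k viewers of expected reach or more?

61

Minimise s subject to total expected reach ≥ 396.
weather segment + prime-drama break + late-talk slot reaches 432 using 61 s.
No combination under 61 s hits 396.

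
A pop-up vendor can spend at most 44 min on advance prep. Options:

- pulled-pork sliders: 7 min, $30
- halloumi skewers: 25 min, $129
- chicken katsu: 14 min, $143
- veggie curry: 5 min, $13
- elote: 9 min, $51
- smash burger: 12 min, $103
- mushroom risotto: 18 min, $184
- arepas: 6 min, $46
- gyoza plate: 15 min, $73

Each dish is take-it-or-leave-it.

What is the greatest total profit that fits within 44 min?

430

The ratio ordering already packs tightly: chicken katsu + smash burger + mushroom risotto, 44 min, 430.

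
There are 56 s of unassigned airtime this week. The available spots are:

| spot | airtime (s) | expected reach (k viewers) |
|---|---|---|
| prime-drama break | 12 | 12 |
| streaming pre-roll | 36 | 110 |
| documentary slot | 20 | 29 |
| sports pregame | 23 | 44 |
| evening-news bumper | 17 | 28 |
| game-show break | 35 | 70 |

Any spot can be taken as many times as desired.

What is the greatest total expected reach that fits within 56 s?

139

Taking the top-ratio spots first gives streaming pre-roll + evening-news bumper for 138 (53 s).
Replace evening-news bumper with documentary slot: the trade gains 1 net, giving 139 at 56 s.
No other feasible combination exceeds 139.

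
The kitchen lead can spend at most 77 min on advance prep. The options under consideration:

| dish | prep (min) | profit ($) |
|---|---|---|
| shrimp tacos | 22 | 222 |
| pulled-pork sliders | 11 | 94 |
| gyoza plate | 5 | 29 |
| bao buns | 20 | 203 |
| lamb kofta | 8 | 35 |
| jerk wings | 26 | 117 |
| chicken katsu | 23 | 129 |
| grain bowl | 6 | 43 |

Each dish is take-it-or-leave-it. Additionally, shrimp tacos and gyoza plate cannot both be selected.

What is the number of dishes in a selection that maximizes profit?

Best achievable profit is 648.
For example shrimp tacos + pulled-pork sliders + bao buns + chicken katsu achieves it, using 76 min.
All optima have 4 dishes.

4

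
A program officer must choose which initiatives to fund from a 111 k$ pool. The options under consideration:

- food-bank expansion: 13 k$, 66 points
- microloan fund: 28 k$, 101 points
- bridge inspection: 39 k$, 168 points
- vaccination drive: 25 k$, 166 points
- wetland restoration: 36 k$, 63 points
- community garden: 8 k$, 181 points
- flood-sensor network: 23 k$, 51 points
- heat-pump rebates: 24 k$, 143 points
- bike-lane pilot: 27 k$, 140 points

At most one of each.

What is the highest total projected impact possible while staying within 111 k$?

724

By projected impact per k$: community garden 22.62, vaccination drive 6.64, heat-pump rebates 5.96 lead.
The ratio heuristic lands on food-bank expansion + vaccination drive + community garden + heat-pump rebates + bike-lane pilot (696) but leaves 14 k$ idle.
Replace bike-lane pilot with bridge inspection: the trade gains 28 net, giving 724 at 109 k$.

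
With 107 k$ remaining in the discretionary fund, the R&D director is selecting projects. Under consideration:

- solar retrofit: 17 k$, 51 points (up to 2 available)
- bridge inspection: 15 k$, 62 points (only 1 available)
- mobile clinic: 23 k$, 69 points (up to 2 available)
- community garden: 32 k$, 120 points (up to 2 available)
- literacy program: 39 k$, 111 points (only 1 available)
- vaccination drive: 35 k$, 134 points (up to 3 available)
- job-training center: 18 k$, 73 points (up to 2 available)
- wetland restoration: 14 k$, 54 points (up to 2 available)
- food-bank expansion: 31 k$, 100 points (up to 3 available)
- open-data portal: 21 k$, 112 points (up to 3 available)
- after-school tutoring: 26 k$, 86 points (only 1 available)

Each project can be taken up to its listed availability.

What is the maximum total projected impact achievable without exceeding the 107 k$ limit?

506

Ranking by ratio (projected impact/k$): open-data portal 5.33, bridge inspection 4.13, job-training center 4.06.
Greedy by ratio would take bridge inspection + job-training center + 3×open-data portal: 96 k$ used, total 471.
The 18 k$ tied up in job-training center is better spent on 2×wetland restoration — total rises to 506 (106 k$).
No other feasible combination exceeds 506.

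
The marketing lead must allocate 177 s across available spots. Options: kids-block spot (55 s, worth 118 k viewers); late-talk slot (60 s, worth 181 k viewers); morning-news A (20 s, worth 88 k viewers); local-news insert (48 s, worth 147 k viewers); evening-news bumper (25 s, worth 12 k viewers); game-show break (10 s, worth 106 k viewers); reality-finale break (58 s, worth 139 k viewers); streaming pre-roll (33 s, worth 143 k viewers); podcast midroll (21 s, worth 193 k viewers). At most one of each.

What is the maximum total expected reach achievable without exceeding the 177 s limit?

770

Density check — game-show break 10.60, podcast midroll 9.19, morning-news A 4.40, streaming pre-roll 4.33 are the best per s.
Filling by ratio: morning-news A + local-news insert + evening-news bumper + game-show break + streaming pre-roll + podcast midroll for 689, with 20 s left unused.
Replace morning-news A and evening-news bumper with late-talk slot: the trade gains 81 net, giving 770 at 172 s.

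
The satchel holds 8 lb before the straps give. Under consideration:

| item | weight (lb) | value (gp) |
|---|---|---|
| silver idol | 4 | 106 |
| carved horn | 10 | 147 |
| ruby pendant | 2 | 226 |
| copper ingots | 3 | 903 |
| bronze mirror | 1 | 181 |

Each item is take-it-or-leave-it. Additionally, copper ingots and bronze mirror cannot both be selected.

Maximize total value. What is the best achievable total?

1129

Ranking by ratio (value/lb): copper ingots 301.00, bronze mirror 181.00, ruby pendant 113.00, silver idol 26.50.
Best packing: ruby pendant + copper ingots — 5 lb, 1129 total.
Next best is silver idol + copper ingots at 1009 (7 lb) — short by 120.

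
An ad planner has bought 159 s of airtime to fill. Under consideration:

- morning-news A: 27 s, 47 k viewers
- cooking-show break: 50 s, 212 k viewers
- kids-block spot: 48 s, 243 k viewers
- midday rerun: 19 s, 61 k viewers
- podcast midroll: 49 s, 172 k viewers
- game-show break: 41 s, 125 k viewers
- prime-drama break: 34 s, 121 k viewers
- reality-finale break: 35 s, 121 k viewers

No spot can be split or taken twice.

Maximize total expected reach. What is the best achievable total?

641

The ratio heuristic lands on cooking-show break + kids-block spot + midday rerun + prime-drama break (637) but leaves 8 s idle.
The 34 s tied up in prime-drama break is better spent on game-show break — total rises to 641 (158 s).
Runner-up cooking-show break + kids-block spot + midday rerun + prime-drama break tops out at 637.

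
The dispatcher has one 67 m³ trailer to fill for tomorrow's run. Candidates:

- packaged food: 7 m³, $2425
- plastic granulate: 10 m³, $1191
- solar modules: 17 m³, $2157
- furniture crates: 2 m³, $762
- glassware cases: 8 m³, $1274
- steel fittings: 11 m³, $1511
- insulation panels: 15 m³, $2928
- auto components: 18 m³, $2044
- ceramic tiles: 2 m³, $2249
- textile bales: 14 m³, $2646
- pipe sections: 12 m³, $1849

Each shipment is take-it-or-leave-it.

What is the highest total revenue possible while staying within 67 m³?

14441

Filling by ratio: packaged food + furniture crates + glassware cases + insulation panels + ceramic tiles + textile bales + pipe sections for 14133, with 7 m³ left unused.
The 12 m³ tied up in pipe sections is better spent on solar modules — total rises to 14441 (65 m³).
The closest alternative, packaged food + furniture crates + steel fittings + insulation panels + ceramic tiles + textile bales + pipe sections, reaches only 14370.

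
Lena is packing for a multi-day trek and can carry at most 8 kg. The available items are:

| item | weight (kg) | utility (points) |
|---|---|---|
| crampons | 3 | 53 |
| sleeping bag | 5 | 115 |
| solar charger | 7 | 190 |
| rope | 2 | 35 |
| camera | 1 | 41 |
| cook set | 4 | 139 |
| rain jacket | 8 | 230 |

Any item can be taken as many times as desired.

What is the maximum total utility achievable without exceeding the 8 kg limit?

328

Density check — camera 41.00, cook set 34.75, rain jacket 28.75, solar charger 27.14 are the best per kg.
Best packing: 8×camera — 8 kg, 328 total.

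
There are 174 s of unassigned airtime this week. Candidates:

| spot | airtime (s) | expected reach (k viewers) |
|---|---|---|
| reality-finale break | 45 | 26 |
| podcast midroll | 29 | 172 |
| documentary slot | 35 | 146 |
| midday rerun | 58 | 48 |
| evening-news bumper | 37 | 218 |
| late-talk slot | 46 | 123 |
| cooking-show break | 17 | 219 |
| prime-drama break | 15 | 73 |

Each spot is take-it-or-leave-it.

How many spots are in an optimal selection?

5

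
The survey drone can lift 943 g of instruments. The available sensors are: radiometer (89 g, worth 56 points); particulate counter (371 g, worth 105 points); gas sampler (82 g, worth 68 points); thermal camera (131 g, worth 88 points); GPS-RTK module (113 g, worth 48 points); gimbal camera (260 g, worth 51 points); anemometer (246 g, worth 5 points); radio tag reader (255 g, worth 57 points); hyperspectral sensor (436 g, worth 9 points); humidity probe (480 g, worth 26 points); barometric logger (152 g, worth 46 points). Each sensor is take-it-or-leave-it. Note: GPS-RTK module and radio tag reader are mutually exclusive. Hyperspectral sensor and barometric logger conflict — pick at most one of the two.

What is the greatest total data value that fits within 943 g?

The ratio ordering already packs tightly: radiometer + particulate counter + gas sampler + thermal camera + GPS-RTK module + barometric logger, 938 g, 411.
Nothing else feasible within 943 g beats 411.

411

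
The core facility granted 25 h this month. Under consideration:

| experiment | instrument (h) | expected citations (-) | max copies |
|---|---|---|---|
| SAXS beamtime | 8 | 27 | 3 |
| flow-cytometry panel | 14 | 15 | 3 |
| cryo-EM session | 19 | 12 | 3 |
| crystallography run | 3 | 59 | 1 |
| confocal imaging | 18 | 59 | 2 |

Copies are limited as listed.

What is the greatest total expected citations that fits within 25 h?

Filling by ratio: 2×SAXS beamtime + crystallography run for 113, with 6 h left unused.
Replace 2×SAXS beamtime with confocal imaging: the trade gains 5 net, giving 118 at 21 h.

118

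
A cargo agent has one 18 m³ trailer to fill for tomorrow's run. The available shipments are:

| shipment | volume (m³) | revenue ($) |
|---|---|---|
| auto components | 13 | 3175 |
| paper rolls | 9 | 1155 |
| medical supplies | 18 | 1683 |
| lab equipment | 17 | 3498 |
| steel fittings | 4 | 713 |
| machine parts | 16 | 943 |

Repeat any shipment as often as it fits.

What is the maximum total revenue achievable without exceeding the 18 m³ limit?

3888

Density check — auto components 244.23, lab equipment 205.76, steel fittings 178.25, paper rolls 128.33 are the best per m³.
Auto components + steel fittings uses 17 of the 18 m³ and totals 3888.
No other feasible combination exceeds 3888.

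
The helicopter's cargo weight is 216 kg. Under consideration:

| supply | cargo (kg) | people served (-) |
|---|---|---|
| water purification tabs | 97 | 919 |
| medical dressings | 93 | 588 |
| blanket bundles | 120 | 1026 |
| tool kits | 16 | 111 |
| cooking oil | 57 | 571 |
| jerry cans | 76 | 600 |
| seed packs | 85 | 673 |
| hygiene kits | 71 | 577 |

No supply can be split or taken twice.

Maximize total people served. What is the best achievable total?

1821

A density-first pass picks water purification tabs + tool kits + cooking oil — 1601 at 170 kg.
Dropping water purification tabs and tool kits frees 113 kg; slotting in seed packs + hygiene kits (156 kg) lifts the total to 1821 at 213 kg.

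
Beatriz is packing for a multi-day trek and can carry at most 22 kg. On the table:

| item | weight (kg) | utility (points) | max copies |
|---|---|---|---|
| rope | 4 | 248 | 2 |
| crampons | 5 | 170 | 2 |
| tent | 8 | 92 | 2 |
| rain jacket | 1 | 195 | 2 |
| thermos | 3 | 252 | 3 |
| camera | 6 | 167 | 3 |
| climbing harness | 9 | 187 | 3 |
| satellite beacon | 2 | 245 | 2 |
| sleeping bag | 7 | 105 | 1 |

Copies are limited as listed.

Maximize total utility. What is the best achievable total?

1937

The ratio heuristic lands on rope + 2×rain jacket + 3×thermos + 2×satellite beacon (1884) but leaves 3 kg idle.
Replace rain jacket with rope: the trade gains 53 net, giving 1937 at 22 kg.
No other feasible combination exceeds 1937.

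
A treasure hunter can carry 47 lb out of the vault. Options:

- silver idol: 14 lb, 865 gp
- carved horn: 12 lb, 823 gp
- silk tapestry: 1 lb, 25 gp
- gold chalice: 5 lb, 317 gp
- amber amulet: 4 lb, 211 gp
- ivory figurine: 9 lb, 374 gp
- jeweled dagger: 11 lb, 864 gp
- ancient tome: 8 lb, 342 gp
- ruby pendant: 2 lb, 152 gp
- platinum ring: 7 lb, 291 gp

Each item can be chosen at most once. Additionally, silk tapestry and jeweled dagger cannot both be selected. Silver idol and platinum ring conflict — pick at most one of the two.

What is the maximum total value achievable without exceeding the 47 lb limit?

3080

Best packing: silver idol + carved horn + gold chalice + amber amulet + jeweled dagger — 46 lb, 3080 total.
Runner-up silver idol + carved horn + jeweled dagger + ancient tome + ruby pendant tops out at 3046.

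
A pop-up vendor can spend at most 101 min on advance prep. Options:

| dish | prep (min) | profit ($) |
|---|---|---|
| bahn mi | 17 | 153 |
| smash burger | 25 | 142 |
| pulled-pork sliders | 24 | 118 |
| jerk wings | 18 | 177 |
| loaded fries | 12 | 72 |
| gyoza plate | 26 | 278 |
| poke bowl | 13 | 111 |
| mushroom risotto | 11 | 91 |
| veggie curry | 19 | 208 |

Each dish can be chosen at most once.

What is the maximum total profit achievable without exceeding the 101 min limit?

A density-first pass picks bahn mi + jerk wings + gyoza plate + poke bowl + veggie curry — 927 at 93 min.
Dropping bahn mi frees 17 min; slotting in loaded fries + mushroom risotto (23 min) lifts the total to 937 at 99 min.
The closest alternative, bahn mi + jerk wings + gyoza plate + poke bowl + veggie curry, reaches only 927.

937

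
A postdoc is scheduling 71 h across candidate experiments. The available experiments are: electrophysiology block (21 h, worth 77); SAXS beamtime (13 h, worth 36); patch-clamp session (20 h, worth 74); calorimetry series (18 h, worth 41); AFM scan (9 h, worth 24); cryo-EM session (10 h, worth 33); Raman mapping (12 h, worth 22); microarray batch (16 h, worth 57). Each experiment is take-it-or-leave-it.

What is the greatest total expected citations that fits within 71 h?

Filling by ratio: electrophysiology block + patch-clamp session + cryo-EM session + microarray batch for 241, with 4 h left unused.
Dropping cryo-EM session frees 10 h; slotting in SAXS beamtime (13 h) lifts the total to 244 at 70 h.
Runner-up electrophysiology block + patch-clamp session + cryo-EM session + microarray batch tops out at 241.

244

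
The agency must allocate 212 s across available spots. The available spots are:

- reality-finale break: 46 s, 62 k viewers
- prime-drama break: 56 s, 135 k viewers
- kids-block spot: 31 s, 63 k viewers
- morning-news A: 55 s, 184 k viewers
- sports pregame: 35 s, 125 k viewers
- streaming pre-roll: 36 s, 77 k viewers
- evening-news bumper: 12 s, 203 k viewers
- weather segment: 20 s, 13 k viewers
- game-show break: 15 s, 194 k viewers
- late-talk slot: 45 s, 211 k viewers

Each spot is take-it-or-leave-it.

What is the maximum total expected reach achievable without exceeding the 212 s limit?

994

Ranking by ratio (expected reach/s): evening-news bumper 16.92, game-show break 12.93, late-talk slot 4.69.
The ratio ordering already packs tightly: morning-news A + sports pregame + streaming pre-roll + evening-news bumper + game-show break + late-talk slot, 198 s, 994.
Runner-up kids-block spot + morning-news A + sports pregame + evening-news bumper + game-show break + late-talk slot tops out at 980.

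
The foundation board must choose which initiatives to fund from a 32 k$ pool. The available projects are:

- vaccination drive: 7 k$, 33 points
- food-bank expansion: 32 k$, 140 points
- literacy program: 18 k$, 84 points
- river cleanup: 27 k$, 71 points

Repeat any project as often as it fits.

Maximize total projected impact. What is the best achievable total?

150

Greedy by ratio would take 4×vaccination drive: 28 k$ used, total 132.
The 14 k$ tied up in 2×vaccination drive is better spent on literacy program — total rises to 150 (32 k$).
No other feasible combination exceeds 150.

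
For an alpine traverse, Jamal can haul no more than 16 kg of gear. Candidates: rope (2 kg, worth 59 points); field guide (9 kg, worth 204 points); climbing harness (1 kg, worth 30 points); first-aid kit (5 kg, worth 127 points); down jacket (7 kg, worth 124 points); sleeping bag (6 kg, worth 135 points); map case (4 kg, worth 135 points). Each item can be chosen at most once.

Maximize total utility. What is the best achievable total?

428

Greedy by ratio would take rope + climbing harness + first-aid kit + map case: 12 kg used, total 351.
Replace first-aid kit with field guide: the trade gains 77 net, giving 428 at 16 kg.
Runner-up climbing harness + first-aid kit + sleeping bag + map case tops out at 427.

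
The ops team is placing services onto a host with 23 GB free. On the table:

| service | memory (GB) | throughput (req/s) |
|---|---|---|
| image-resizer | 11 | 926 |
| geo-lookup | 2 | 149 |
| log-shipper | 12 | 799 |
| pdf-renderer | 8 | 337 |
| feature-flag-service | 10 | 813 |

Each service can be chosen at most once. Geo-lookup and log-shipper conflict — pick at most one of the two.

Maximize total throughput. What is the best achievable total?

1888

By throughput per GB: image-resizer 84.18, feature-flag-service 81.30, geo-lookup 74.50 lead.
Image-resizer + geo-lookup + feature-flag-service uses 23 of the 23 GB and totals 1888.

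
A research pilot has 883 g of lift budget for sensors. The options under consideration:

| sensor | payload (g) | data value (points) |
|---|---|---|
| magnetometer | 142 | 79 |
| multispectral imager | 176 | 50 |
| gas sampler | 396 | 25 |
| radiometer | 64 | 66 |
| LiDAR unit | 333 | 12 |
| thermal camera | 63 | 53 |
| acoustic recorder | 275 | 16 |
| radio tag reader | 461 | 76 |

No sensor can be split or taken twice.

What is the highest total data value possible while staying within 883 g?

274

The ratio heuristic lands on magnetometer + multispectral imager + gas sampler + radiometer + thermal camera (273) but leaves 42 g idle.
Replace multispectral imager and gas sampler with radio tag reader: the trade gains 1 net, giving 274 at 730 g.
Runner-up magnetometer + multispectral imager + gas sampler + radiometer + thermal camera tops out at 273.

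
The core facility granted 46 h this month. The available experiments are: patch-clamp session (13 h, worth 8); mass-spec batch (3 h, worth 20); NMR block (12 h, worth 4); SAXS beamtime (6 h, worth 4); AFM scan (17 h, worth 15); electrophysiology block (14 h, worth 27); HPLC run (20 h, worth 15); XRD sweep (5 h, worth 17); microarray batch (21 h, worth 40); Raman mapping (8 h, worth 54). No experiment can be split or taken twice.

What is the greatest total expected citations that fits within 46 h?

141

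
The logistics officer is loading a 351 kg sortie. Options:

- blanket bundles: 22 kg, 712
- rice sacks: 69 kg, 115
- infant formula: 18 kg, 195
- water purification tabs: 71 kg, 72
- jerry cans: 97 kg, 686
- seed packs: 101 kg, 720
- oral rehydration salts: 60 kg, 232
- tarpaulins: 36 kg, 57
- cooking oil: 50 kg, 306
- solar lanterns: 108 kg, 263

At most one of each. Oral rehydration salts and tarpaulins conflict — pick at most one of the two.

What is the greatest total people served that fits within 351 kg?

2851

By people served per kg: blanket bundles 32.36, infant formula 10.83, seed packs 7.13, jerry cans 7.07 lead.
The ratio ordering already packs tightly: blanket bundles + infant formula + jerry cans + seed packs + oral rehydration salts + cooking oil, 348 kg, 2851.
No other feasible combination exceeds 2851.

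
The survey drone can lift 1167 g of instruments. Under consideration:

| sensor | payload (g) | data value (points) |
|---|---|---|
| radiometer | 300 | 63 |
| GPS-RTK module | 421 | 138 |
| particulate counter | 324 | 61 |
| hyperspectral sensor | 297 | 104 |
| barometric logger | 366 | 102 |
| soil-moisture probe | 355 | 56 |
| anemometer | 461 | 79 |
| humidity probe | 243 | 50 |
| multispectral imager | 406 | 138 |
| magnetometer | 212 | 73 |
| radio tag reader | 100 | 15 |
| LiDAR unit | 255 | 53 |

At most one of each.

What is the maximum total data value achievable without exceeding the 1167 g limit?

380

Filling by ratio: hyperspectral sensor + humidity probe + multispectral imager + magnetometer for 365, with 9 g left unused.
Replace humidity probe and magnetometer with GPS-RTK module: the trade gains 15 net, giving 380 at 1124 g.
Every other selection either busts 1167 g or fails to beat 380.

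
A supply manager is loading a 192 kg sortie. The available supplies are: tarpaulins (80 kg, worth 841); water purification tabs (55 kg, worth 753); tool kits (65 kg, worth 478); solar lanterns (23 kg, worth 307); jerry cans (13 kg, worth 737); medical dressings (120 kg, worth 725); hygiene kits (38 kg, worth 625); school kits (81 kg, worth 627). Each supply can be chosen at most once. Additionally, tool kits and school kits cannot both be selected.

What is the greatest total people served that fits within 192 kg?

Taking the top-ratio supplies first gives water purification tabs + solar lanterns + jerry cans + hygiene kits for 2422 (129 kg).
The 23 kg tied up in solar lanterns is better spent on tarpaulins — total rises to 2956 (186 kg).
The closest alternative, water purification tabs + jerry cans + hygiene kits + school kits, reaches only 2742.

2956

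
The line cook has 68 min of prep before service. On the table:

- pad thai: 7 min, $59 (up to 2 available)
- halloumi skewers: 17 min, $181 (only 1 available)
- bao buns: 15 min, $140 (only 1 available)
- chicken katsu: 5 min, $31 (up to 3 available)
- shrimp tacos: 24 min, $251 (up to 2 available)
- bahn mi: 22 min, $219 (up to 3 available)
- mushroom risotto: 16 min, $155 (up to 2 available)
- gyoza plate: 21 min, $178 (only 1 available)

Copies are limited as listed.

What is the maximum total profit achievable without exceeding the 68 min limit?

Greedy by ratio would take halloumi skewers + 2×shrimp tacos: 65 min used, total 683.
The 41 min tied up in halloumi skewers and shrimp tacos is better spent on 2×bahn mi — total rises to 689 (68 min).
No other feasible combination exceeds 689.

689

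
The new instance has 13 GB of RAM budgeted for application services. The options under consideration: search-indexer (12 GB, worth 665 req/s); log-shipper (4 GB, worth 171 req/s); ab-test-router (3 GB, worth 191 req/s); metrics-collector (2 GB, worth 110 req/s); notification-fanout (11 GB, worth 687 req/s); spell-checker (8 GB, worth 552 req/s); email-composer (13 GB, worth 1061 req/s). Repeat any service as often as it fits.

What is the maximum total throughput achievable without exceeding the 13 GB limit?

1061

By throughput per GB: email-composer 81.62, spell-checker 69.00, ab-test-router 63.67 lead.
Taking email-composer: 13 GB used, 1061 in throughput.
No other feasible combination exceeds 1061.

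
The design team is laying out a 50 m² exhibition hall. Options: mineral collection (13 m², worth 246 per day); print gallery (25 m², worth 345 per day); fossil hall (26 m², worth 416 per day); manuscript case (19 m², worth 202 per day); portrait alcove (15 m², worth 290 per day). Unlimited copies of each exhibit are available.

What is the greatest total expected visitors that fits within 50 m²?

870

Density check — portrait alcove 19.33, mineral collection 18.92, fossil hall 16.00, print gallery 13.80 are the best per m².
Taking 3×portrait alcove: 45 m² used, 870 in expected visitors.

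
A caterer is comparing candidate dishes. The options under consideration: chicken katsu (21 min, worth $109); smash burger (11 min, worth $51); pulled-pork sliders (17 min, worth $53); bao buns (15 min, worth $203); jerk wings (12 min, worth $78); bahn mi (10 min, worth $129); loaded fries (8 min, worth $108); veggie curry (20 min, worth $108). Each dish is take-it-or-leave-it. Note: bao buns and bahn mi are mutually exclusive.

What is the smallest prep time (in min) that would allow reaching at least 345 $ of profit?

34

Minimise min subject to total profit ≥ 345.
smash burger + bao buns + loaded fries: 362 profit at 34 min.
No combination under 34 min hits 345.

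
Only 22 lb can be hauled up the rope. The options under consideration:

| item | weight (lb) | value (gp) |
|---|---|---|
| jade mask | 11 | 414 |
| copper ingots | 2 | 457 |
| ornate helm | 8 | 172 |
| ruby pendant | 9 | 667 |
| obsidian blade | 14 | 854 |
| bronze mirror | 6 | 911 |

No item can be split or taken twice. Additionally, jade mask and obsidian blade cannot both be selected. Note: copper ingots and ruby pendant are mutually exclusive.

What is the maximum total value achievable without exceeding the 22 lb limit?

Best packing: copper ingots + obsidian blade + bronze mirror — 22 lb, 2222 total.
That's the maximum — no feasible swap from here does better than 2222.

2222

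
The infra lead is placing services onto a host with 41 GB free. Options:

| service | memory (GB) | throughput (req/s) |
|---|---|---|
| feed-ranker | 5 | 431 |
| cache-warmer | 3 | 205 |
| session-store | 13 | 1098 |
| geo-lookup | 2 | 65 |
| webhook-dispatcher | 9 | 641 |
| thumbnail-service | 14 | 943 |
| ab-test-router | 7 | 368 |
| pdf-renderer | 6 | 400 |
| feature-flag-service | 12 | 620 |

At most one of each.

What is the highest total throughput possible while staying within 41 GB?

Ranking by ratio (throughput/GB): feed-ranker 86.20, session-store 84.46, webhook-dispatcher 71.22, cache-warmer 68.33.
Greedy by ratio would take feed-ranker + cache-warmer + session-store + geo-lookup + webhook-dispatcher + pdf-renderer: 38 GB used, total 2840.
Dropping cache-warmer and geo-lookup and pdf-renderer frees 11 GB; slotting in thumbnail-service (14 GB) lifts the total to 3113 at 41 GB.
Next best is feed-ranker + cache-warmer + session-store + thumbnail-service + pdf-renderer at 3077 (41 GB) — short by 36.

3113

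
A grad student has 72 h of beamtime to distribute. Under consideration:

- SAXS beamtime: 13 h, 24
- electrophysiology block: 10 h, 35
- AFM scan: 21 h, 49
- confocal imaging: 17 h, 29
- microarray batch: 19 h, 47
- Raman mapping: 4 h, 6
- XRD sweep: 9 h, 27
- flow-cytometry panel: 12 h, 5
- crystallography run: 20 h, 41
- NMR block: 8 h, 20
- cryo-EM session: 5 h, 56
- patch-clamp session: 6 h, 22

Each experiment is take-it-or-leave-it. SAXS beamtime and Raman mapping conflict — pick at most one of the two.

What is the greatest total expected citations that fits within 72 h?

By expected citations per h: cryo-EM session 11.20, patch-clamp session 3.67, electrophysiology block 3.50 lead.
Filling by ratio: SAXS beamtime + electrophysiology block + microarray batch + XRD sweep + NMR block + cryo-EM session + patch-clamp session for 231, with 2 h left unused.
The 21 h tied up in SAXS beamtime and NMR block is better spent on AFM scan — total rises to 236 (70 h).
The closest alternative, electrophysiology block + AFM scan + microarray batch + XRD sweep + NMR block + cryo-EM session, reaches only 234.

236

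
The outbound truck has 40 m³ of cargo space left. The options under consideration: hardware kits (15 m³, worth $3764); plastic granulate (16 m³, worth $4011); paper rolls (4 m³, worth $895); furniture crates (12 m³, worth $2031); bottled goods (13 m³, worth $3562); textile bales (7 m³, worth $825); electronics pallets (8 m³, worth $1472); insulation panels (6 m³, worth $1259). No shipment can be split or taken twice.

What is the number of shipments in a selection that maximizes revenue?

4

The maximum revenue within 40 m³ is 9727.
plastic granulate + paper rolls + bottled goods + insulation panels hits 9727 at 39 m³.
Every optimal selection uses 4 shipments.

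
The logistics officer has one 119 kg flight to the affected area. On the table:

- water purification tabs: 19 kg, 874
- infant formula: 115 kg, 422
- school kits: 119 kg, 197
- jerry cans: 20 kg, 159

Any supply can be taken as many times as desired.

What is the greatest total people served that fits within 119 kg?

Taking 6×water purification tabs: 114 kg used, 5244 in people served.

5244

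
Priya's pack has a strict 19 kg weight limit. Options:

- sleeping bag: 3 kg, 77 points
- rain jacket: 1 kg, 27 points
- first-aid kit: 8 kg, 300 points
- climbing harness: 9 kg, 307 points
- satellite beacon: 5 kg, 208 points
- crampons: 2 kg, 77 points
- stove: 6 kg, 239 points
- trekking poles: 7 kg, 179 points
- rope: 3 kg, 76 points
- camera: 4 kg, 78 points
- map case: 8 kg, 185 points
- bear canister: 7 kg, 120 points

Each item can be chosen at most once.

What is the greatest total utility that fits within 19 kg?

A density-first pass picks sleeping bag + rain jacket + satellite beacon + crampons + stove — 628 at 17 kg.
The 6 kg tied up in sleeping bag and rain jacket and crampons is better spent on first-aid kit — total rises to 747 (19 kg).
Nothing else within 19 kg beats 747.

747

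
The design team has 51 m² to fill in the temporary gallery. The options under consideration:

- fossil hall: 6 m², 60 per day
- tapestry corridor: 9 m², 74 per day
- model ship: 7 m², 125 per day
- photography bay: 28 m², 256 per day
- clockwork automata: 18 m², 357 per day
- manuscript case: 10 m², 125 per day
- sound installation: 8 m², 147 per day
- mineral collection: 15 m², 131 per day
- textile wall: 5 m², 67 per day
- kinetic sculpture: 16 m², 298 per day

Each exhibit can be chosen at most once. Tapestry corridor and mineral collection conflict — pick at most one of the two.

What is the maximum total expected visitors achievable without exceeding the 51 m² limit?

927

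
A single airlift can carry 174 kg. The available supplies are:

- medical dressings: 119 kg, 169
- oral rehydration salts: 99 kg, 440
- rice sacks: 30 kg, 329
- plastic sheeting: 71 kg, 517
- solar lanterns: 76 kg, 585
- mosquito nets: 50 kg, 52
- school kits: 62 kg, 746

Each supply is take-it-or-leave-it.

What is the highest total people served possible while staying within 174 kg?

Best packing: rice sacks + solar lanterns + school kits — 168 kg, 1660 total.
The spare 6 kg is too small for any remaining supply, and no exchange beats 1660.

1660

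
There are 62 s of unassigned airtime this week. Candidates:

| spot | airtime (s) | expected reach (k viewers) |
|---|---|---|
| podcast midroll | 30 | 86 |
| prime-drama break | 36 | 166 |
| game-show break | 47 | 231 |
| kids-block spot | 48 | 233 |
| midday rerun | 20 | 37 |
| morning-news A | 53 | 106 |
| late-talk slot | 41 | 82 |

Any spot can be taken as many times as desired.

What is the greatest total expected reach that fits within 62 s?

233

Ranking by ratio (expected reach/s): game-show break 4.91, kids-block spot 4.85, prime-drama break 4.61.
Greedy by ratio would take game-show break: 47 s used, total 231.
Replace game-show break with kids-block spot: the trade gains 2 net, giving 233 at 48 s.
The spare 14 s is too small for any remaining spot, and no exchange beats 233.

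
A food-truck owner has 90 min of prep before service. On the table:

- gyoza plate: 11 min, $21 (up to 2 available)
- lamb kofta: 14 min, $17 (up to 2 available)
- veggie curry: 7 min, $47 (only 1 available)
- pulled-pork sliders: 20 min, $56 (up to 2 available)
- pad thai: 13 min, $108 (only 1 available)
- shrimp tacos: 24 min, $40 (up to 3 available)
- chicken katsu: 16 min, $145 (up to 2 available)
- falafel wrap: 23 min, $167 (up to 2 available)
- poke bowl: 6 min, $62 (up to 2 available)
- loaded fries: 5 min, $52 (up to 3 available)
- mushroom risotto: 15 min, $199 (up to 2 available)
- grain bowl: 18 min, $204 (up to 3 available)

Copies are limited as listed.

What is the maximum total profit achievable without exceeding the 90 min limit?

1072

A density-first pass picks loaded fries + 2×mushroom risotto + 3×grain bowl — 1062 at 89 min.
Dropping loaded fries frees 5 min; slotting in poke bowl (6 min) lifts the total to 1072 at 90 min.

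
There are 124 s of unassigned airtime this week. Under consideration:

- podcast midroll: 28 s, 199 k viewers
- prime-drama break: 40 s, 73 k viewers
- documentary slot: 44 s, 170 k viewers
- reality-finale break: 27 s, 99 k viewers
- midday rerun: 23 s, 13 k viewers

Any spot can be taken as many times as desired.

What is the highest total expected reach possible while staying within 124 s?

796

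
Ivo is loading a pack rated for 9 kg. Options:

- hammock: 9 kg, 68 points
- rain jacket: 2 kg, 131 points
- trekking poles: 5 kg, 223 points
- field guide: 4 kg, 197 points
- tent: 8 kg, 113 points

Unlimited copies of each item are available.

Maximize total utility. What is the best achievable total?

524

By utility per kg: rain jacket 65.50, field guide 49.25, trekking poles 44.60, tent 14.12 lead.
Best packing: 4×rain jacket — 8 kg, 524 total.
Every other selection either busts 9 kg or fails to beat 524.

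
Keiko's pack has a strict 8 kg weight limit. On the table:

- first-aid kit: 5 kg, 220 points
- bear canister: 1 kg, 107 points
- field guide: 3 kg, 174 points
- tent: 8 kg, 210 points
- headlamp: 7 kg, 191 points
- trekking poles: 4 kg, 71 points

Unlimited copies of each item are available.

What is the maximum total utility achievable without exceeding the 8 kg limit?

856

Best packing: 8×bear canister — 8 kg, 856 total.
Nothing else within 8 kg beats 856.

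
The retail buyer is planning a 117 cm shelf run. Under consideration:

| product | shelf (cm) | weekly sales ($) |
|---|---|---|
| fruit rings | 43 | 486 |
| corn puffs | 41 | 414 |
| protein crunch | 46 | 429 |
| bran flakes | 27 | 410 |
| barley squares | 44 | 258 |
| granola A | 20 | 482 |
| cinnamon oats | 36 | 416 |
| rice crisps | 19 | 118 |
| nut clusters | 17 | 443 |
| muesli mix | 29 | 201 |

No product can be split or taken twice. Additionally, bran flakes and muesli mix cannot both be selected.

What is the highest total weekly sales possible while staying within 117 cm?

1827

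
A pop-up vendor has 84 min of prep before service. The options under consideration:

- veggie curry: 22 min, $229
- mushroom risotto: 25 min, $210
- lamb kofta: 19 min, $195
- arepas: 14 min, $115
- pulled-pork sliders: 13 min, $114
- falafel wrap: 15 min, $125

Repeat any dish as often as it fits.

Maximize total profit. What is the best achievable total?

848

A density-first pass picks 3×veggie curry + pulled-pork sliders — 801 at 79 min.
The 35 min tied up in veggie curry and pulled-pork sliders is better spent on 2×lamb kofta — total rises to 848 (82 min).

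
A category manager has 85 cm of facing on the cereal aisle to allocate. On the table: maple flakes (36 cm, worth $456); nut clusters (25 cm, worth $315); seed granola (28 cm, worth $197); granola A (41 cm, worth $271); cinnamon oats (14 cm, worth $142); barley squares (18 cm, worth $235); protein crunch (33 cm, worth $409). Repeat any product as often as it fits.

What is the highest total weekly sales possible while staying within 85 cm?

By weekly sales per cm: barley squares 13.06, maple flakes 12.67, nut clusters 12.60, protein crunch 12.39 lead.
A density-first pass picks 4×barley squares — 940 at 72 cm.
Dropping 3×barley squares frees 54 cm; slotting in 2×protein crunch (66 cm) lifts the total to 1053 at 84 cm.
No other feasible combination exceeds 1053.

1053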